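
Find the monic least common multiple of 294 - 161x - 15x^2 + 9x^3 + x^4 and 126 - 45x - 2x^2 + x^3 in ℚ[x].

Repeated division with remainder:
  x^4 + 9x^3 - 15x^2 - 161x + 294 = (x + 11)(x^3 - 2x^2 - 45x + 126) + (52x^2 + 208x - 1092)
  x^3 - 2x^2 - 45x + 126 = ((1/52)x - 3/26)(52x^2 + 208x - 1092) + (0)
Last nonzero remainder: 52x^2 + 208x - 1092. Dividing through by 52 gives the monic gcd x^2 + 4x - 21.
Then lcm(f, g) = f·g / gcd(f, g); expanding and making the result monic gives the answer.

-1764 + 1260x - 71x^2 - 69x^3 + 3x^4 + x^5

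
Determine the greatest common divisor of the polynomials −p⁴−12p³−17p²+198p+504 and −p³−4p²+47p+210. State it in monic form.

p+6

Euclidean algorithm in ℚ[p]:
  −p⁴−12p³−17p²+198p+504 = (p+8)(−p³−4p²+47p+210) + (−32p²−388p−1176)
  −p³−4p²+47p+210 = ((1/32)p−65/256)(−32p²−388p−1176) + (−(945/64)p−2835/32)
  −32p²−388p−1176 = ((2048/945)p+1792/135)(−(945/64)p−2835/32) + (0)
Last nonzero remainder: −(945/64)p−2835/32. Dividing through by −945/64 gives the monic gcd p+6.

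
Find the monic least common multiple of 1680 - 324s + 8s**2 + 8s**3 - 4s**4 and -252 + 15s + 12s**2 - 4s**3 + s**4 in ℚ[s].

-1260 - 177s + 75s**2 - 8s**3 + s**4 + s**5

By polynomial division,
  -4s**4 + 8s**3 + 8s**2 - 324s + 1680 = (-4)(s**4 - 4s**3 + 12s**2 + 15s - 252) + (-8s**3 + 56s**2 - 264s + 672)
  s**4 - 4s**3 + 12s**2 + 15s - 252 = (-(1/8)s - 3/8)(-8s**3 + 56s**2 - 264s + 672) + (0)
Last nonzero remainder: -8s**3 + 56s**2 - 264s + 672. Dividing through by -8 gives the monic gcd s**3 - 7s**2 + 33s - 84.
Then lcm(f, g) = f·g / gcd(f, g); expanding and making the result monic gives the answer.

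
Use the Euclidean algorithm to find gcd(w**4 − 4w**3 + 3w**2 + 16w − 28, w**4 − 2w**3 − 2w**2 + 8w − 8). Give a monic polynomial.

w**2 − 4

Repeated division with remainder:
  w**4 − 4w**3 + 3w**2 + 16w − 28 = (w**4 − 2w**3 − 2w**2 + 8w − 8) + (−2w**3 + 5w**2 + 8w − 20)
  w**4 − 2w**3 − 2w**2 + 8w − 8 = (−(1/2)w − 1/4)(−2w**3 + 5w**2 + 8w − 20) + ((13/4)w**2 − 13)
  −2w**3 + 5w**2 + 8w − 20 = (−(8/13)w + 20/13)((13/4)w**2 − 13) + (0)
Last nonzero remainder: (13/4)w**2 − 13. Dividing through by 13/4 gives the monic gcd w**2 − 4.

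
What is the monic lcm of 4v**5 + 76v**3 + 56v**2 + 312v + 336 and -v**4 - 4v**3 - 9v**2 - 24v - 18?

v**6 + 3v**5 + 19v**4 + 71v**3 + 120v**2 + 318v + 252

By polynomial division,
  4v**5 + 76v**3 + 56v**2 + 312v + 336 = (-4v + 16)(-v**4 - 4v**3 - 9v**2 - 24v - 18) + (104v**3 + 104v**2 + 624v + 624)
  -v**4 - 4v**3 - 9v**2 - 24v - 18 = (-(1/104)v - 3/104)(104v**3 + 104v**2 + 624v + 624) + (0)
Last nonzero remainder: 104v**3 + 104v**2 + 624v + 624. Dividing through by 104 gives the monic gcd v**3 + v**2 + 6v + 6.
Then lcm(f, g) = f·g / gcd(f, g); expanding and making the result monic gives the answer.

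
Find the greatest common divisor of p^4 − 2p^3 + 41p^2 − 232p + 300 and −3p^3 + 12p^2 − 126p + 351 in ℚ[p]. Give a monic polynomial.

Euclidean algorithm in ℚ[p]:
  p^4 − 2p^3 + 41p^2 − 232p + 300 = (−(1/3)p − 2/3)(−3p^3 + 12p^2 − 126p + 351) + (7p^2 − 199p + 534)
  −3p^3 + 12p^2 − 126p + 351 = (−(3/7)p − 513/49)(7p^2 − 199p + 534) + (−(97047/49)p + 291141/49)
  7p^2 − 199p + 534 = (−(343/97047)p + 8722/97047)(−(97047/49)p + 291141/49) + (0)
Last nonzero remainder: −(97047/49)p + 291141/49. Dividing through by −97047/49 gives the monic gcd p − 3.

p − 3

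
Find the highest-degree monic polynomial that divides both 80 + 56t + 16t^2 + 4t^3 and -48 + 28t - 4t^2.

Apply the Euclidean algorithm:
  4t^3 + 16t^2 + 56t + 80 = (-t - 11)(-4t^2 + 28t - 48) + (316t - 448)
  -4t^2 + 28t - 48 = (-(1/79)t + 441/6241)(316t - 448) + (-102000/6241)
  316t - 448 = (-(493039/25500)t + 174748/6375)(-102000/6241) + (0)
The last nonzero remainder is the constant -102000/6241, so the polynomials are coprime and gcd = 1.

1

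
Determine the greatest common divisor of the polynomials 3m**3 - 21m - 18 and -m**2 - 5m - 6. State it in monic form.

m + 2

Repeated division with remainder:
  3m**3 - 21m - 18 = (-3m + 15)(-m**2 - 5m - 6) + (36m + 72)
  -m**2 - 5m - 6 = (-(1/36)m - 1/12)(36m + 72) + (0)
Last nonzero remainder: 36m + 72. Dividing through by 36 gives the monic gcd m + 2.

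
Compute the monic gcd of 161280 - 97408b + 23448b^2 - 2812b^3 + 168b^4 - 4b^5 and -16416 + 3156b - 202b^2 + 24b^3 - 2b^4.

Repeated division with remainder:
  -4b^5 + 168b^4 - 2812b^3 + 23448b^2 - 97408b + 161280 = (2b - 60)(-2b^4 + 24b^3 - 202b^2 + 3156b - 16416) + (-968b^3 + 5016b^2 + 124784b - 823680)
  -2b^4 + 24b^3 - 202b^2 + 3156b - 16416 = ((1/484)b - 75/5324)(-968b^3 + 5016b^2 + 124784b - 823680) + (-(47088/121)b^2 + (800496/121)b - 3390336/121)
  -968b^3 + 5016b^2 + 124784b - 823680 = ((14641/5886)b + 86515/2943)(-(47088/121)b^2 + (800496/121)b - 3390336/121) + (0)
Last nonzero remainder: -(47088/121)b^2 + (800496/121)b - 3390336/121. Dividing through by -47088/121 gives the monic gcd b^2 - 17b + 72.

72 - 17b + b^2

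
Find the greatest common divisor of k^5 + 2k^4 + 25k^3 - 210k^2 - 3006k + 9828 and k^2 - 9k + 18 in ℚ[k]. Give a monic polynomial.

By polynomial division,
  k^5 + 2k^4 + 25k^3 - 210k^2 - 3006k + 9828 = (k^3 + 11k^2 + 106k + 546)(k^2 - 9k + 18) + (0)
The last nonzero remainder k^2 - 9k + 18 is already monic.

k^2 - 9k + 18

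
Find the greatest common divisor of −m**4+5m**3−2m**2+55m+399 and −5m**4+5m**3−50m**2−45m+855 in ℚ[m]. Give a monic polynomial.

m**3+2m**2+16m+57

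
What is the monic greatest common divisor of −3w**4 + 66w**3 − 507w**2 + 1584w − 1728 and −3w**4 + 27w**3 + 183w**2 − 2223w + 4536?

Euclidean algorithm in ℚ[w]:
  −3w**4 + 66w**3 − 507w**2 + 1584w − 1728 = (−3w**4 + 27w**3 + 183w**2 − 2223w + 4536) + (39w**3 − 690w**2 + 3807w − 6264)
  −3w**4 + 27w**3 + 183w**2 − 2223w + 4536 = (−(1/13)w − 113/169)(39w**3 − 690w**2 + 3807w − 6264) + ((2448/169)w**2 − (26928/169)w + 58752/169)
  39w**3 − 690w**2 + 3807w − 6264 = ((2197/816)w − 4901/272)((2448/169)w**2 − (26928/169)w + 58752/169) + (0)
Last nonzero remainder: (2448/169)w**2 − (26928/169)w + 58752/169. Dividing through by 2448/169 gives the monic gcd w**2 − 11w + 24.

w**2 − 11w + 24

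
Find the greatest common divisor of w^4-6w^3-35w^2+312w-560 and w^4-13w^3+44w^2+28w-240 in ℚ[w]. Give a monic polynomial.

Euclidean algorithm in ℚ[w]:
  w^4-6w^3-35w^2+312w-560 = (w^4-13w^3+44w^2+28w-240) + (7w^3-79w^2+284w-320)
  w^4-13w^3+44w^2+28w-240 = ((1/7)w-12/49)(7w^3-79w^2+284w-320) + (-(780/49)w^2+(7020/49)w-15600/49)
  7w^3-79w^2+284w-320 = (-(343/780)w+196/195)(-(780/49)w^2+(7020/49)w-15600/49) + (0)
Last nonzero remainder: -(780/49)w^2+(7020/49)w-15600/49. Dividing through by -780/49 gives the monic gcd w^2-9w+20.

w^2-9w+20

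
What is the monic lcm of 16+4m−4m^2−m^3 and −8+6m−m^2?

64−20m^2+m^4

By polynomial division,
  −m^3−4m^2+4m+16 = (m+10)(−m^2+6m−8) + (−48m+96)
  −m^2+6m−8 = ((1/48)m−1/12)(−48m+96) + (0)
Last nonzero remainder: −48m+96. Dividing through by −48 gives the monic gcd m−2.
Then lcm(f, g) = f·g / gcd(f, g); expanding and making the result monic gives the answer.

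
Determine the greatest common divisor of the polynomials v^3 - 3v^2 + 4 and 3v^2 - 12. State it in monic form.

v - 2

Euclidean algorithm in ℚ[v]:
  v^3 - 3v^2 + 4 = ((1/3)v - 1)(3v^2 - 12) + (4v - 8)
  3v^2 - 12 = ((3/4)v + 3/2)(4v - 8) + (0)
Last nonzero remainder: 4v - 8. Dividing through by 4 gives the monic gcd v - 2.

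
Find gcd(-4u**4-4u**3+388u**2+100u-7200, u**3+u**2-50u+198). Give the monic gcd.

u+9

By polynomial division,
  -4u**4-4u**3+388u**2+100u-7200 = (-4u)(u**3+u**2-50u+198) + (188u**2+892u-7200)
  u**3+u**2-50u+198 = ((1/188)u-44/2209)(188u**2+892u-7200) + ((13398/2209)u+120582/2209)
  188u**2+892u-7200 = ((207646/6699)u-883600/6699)((13398/2209)u+120582/2209) + (0)
Last nonzero remainder: (13398/2209)u+120582/2209. Dividing through by 13398/2209 gives the monic gcd u+9.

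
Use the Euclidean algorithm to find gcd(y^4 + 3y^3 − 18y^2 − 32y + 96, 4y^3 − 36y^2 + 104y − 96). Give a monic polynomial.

y^2 − 5y + 6

Euclidean algorithm in ℚ[y]:
  y^4 + 3y^3 − 18y^2 − 32y + 96 = ((1/4)y + 3)(4y^3 − 36y^2 + 104y − 96) + (64y^2 − 320y + 384)
  4y^3 − 36y^2 + 104y − 96 = ((1/16)y − 1/4)(64y^2 − 320y + 384) + (0)
Last nonzero remainder: 64y^2 − 320y + 384. Dividing through by 64 gives the monic gcd y^2 − 5y + 6.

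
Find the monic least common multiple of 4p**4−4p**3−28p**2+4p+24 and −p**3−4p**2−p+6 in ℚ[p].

By polynomial division,
  4p**4−4p**3−28p**2+4p+24 = (−4p+20)(−p**3−4p**2−p+6) + (48p**2+48p−96)
  −p**3−4p**2−p+6 = (−(1/48)p−1/16)(48p**2+48p−96) + (0)
Last nonzero remainder: 48p**2+48p−96. Dividing through by 48 gives the monic gcd p**2+p−2.
Then lcm(f, g) = f·g / gcd(f, g); expanding and making the result monic gives the answer.

p**5+2p**4−10p**3−20p**2+9p+18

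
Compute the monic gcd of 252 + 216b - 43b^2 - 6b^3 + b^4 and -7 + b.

-7 + b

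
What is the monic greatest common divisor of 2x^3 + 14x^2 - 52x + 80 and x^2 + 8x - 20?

Apply the Euclidean algorithm:
  2x^3 + 14x^2 - 52x + 80 = (2x - 2)(x^2 + 8x - 20) + (4x + 40)
  x^2 + 8x - 20 = ((1/4)x - 1/2)(4x + 40) + (0)
Last nonzero remainder: 4x + 40. Dividing through by 4 gives the monic gcd x + 10.

x + 10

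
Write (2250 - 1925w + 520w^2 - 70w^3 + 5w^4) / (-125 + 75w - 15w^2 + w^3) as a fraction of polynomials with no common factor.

(-450 + 295w - 45w^2 + 5w^3)/(25 - 10w + w^2)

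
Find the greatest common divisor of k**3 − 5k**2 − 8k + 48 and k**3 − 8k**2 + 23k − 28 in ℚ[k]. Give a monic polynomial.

k − 4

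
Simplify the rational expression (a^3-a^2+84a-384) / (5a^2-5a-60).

(a^2+3a+96)/(5a+15)

Apply the Euclidean algorithm:
  a^3-a^2+84a-384 = ((1/5)a)(5a^2-5a-60) + (96a-384)
  5a^2-5a-60 = ((5/96)a+5/32)(96a-384) + (0)
Last nonzero remainder: 96a-384. Dividing through by 96 gives the monic gcd a-4.
Cancel a-4 from numerator and denominator to get the reduced form.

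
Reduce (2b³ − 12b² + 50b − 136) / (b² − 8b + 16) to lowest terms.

(2b² − 4b + 34)/(b − 4)

Apply the Euclidean algorithm:
  2b³ − 12b² + 50b − 136 = (2b + 4)(b² − 8b + 16) + (50b − 200)
  b² − 8b + 16 = ((1/50)b − 2/25)(50b − 200) + (0)
Last nonzero remainder: 50b − 200. Dividing through by 50 gives the monic gcd b − 4.
Cancel b − 4 from numerator and denominator to get the reduced form.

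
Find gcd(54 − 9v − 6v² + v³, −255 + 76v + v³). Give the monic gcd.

Apply the Euclidean algorithm:
  v³ − 6v² − 9v + 54 = (v³ + 76v − 255) + (−6v² − 85v + 309)
  v³ + 76v − 255 = (−(1/6)v + 85/36)(−6v² − 85v + 309) + ((11815/36)v − 11815/12)
  −6v² − 85v + 309 = (−(216/11815)v − 3708/11815)((11815/36)v − 11815/12) + (0)
Last nonzero remainder: (11815/36)v − 11815/12. Dividing through by 11815/36 gives the monic gcd v − 3.

−3 + v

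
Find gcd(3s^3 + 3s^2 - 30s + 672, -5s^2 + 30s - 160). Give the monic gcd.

s^2 - 6s + 32

Euclidean algorithm in ℚ[s]:
  3s^3 + 3s^2 - 30s + 672 = (-(3/5)s - 21/5)(-5s^2 + 30s - 160) + (0)
Last nonzero remainder: -5s^2 + 30s - 160. Dividing through by -5 gives the monic gcd s^2 - 6s + 32.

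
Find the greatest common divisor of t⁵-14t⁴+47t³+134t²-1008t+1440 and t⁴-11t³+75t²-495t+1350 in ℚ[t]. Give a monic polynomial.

Euclidean algorithm in ℚ[t]:
  t⁵-14t⁴+47t³+134t²-1008t+1440 = (t-3)(t⁴-11t³+75t²-495t+1350) + (-61t³+854t²-3843t+5490)
  t⁴-11t³+75t²-495t+1350 = (-(1/61)t-3/61)(-61t³+854t²-3843t+5490) + (54t²-594t+1620)
  -61t³+854t²-3843t+5490 = (-(61/54)t+61/18)(54t²-594t+1620) + (0)
Last nonzero remainder: 54t²-594t+1620. Dividing through by 54 gives the monic gcd t²-11t+30.

t²-11t+30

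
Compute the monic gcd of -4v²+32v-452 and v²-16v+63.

1

By polynomial division,
  -4v²+32v-452 = (-4)(v²-16v+63) + (-32v-200)
  v²-16v+63 = (-(1/32)v+89/128)(-32v-200) + (3233/16)
  -32v-200 = (-(512/3233)v-3200/3233)(3233/16) + (0)
The last nonzero remainder is the constant 3233/16, so the polynomials are coprime and gcd = 1.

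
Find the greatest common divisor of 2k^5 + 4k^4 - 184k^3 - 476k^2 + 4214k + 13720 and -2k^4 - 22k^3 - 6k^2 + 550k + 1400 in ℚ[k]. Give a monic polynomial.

Apply the Euclidean algorithm:
  2k^5 + 4k^4 - 184k^3 - 476k^2 + 4214k + 13720 = (-k + 9)(-2k^4 - 22k^3 - 6k^2 + 550k + 1400) + (8k^3 + 128k^2 + 664k + 1120)
  -2k^4 - 22k^3 - 6k^2 + 550k + 1400 = (-(1/4)k + 5/4)(8k^3 + 128k^2 + 664k + 1120) + (0)
Last nonzero remainder: 8k^3 + 128k^2 + 664k + 1120. Dividing through by 8 gives the monic gcd k^3 + 16k^2 + 83k + 140.

k^3 + 16k^2 + 83k + 140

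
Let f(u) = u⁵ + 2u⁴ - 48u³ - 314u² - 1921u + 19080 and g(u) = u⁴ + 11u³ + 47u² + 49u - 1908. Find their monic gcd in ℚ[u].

Apply the Euclidean algorithm:
  u⁵ + 2u⁴ - 48u³ - 314u² - 1921u + 19080 = (u - 9)(u⁴ + 11u³ + 47u² + 49u - 1908) + (4u³ + 60u² + 428u + 1908)
  u⁴ + 11u³ + 47u² + 49u - 1908 = ((1/4)u - 1)(4u³ + 60u² + 428u + 1908) + (0)
Last nonzero remainder: 4u³ + 60u² + 428u + 1908. Dividing through by 4 gives the monic gcd u³ + 15u² + 107u + 477.

u³ + 15u² + 107u + 477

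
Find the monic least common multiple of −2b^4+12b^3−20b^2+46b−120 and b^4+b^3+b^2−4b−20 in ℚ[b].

b^6−6b^5+6b^4+b^3+20b^2+92b−240

Euclidean algorithm in ℚ[b]:
  −2b^4+12b^3−20b^2+46b−120 = (−2)(b^4+b^3+b^2−4b−20) + (14b^3−18b^2+38b−160)
  b^4+b^3+b^2−4b−20 = ((1/14)b+8/49)(14b^3−18b^2+38b−160) + ((60/49)b^2+(60/49)b+300/49)
  14b^3−18b^2+38b−160 = ((343/30)b−392/15)((60/49)b^2+(60/49)b+300/49) + (0)
Last nonzero remainder: (60/49)b^2+(60/49)b+300/49. Dividing through by 60/49 gives the monic gcd b^2+b+5.
Then lcm(f, g) = f·g / gcd(f, g); expanding and making the result monic gives the answer.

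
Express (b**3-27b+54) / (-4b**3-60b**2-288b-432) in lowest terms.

Euclidean algorithm in ℚ[b]:
  b**3-27b+54 = (-1/4)(-4b**3-60b**2-288b-432) + (-15b**2-99b-54)
  -4b**3-60b**2-288b-432 = ((4/15)b+56/25)(-15b**2-99b-54) + (-(1296/25)b-7776/25)
  -15b**2-99b-54 = ((125/432)b+25/144)(-(1296/25)b-7776/25) + (0)
Last nonzero remainder: -(1296/25)b-7776/25. Dividing through by -1296/25 gives the monic gcd b+6.
Cancel b+6 from numerator and denominator to get the reduced form.

(-b**2+6b-9)/(4b**2+36b+72)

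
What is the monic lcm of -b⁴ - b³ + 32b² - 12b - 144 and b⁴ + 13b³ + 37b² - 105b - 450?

b⁶ + 11b⁵ + 3b⁴ - 283b³ - 536b² + 1740b + 3600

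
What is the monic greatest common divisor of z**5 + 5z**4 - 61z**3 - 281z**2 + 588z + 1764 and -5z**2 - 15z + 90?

z**2 + 3z - 18

By polynomial division,
  z**5 + 5z**4 - 61z**3 - 281z**2 + 588z + 1764 = (-(1/5)z**3 - (2/5)z**2 + (49/5)z + 98/5)(-5z**2 - 15z + 90) + (0)
Last nonzero remainder: -5z**2 - 15z + 90. Dividing through by -5 gives the monic gcd z**2 + 3z - 18.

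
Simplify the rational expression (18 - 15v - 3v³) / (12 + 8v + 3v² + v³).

(3 - 3v)/(2 + v)

Apply the Euclidean algorithm:
  -3v³ - 15v + 18 = (-3)(v³ + 3v² + 8v + 12) + (9v² + 9v + 54)
  v³ + 3v² + 8v + 12 = ((1/9)v + 2/9)(9v² + 9v + 54) + (0)
Last nonzero remainder: 9v² + 9v + 54. Dividing through by 9 gives the monic gcd v² + v + 6.
Cancel v² + v + 6 from numerator and denominator to get the reduced form.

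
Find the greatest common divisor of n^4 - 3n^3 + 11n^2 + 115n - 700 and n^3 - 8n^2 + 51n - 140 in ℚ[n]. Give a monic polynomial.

n^3 - 8n^2 + 51n - 140

Euclidean algorithm in ℚ[n]:
  n^4 - 3n^3 + 11n^2 + 115n - 700 = (n + 5)(n^3 - 8n^2 + 51n - 140) + (0)
The last nonzero remainder n^3 - 8n^2 + 51n - 140 is already monic.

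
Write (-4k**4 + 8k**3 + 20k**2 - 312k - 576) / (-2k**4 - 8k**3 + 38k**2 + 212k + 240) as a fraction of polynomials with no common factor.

(2k**2 - 14k + 48)/(k**2 - k - 20)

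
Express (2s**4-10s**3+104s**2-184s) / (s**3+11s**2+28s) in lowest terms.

Apply the Euclidean algorithm:
  2s**4-10s**3+104s**2-184s = (2s-32)(s**3+11s**2+28s) + (400s**2+712s)
  s**3+11s**2+28s = ((1/400)s+461/20000)(400s**2+712s) + ((28971/2500)s)
  400s**2+712s = ((1000000/28971)s+1780000/28971)((28971/2500)s) + (0)
Last nonzero remainder: (28971/2500)s. Dividing through by 28971/2500 gives the monic gcd s.
Cancel s from numerator and denominator to get the reduced form.

(2s**3-10s**2+104s-184)/(s**2+11s+28)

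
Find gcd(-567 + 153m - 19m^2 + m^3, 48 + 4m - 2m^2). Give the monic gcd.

1

Euclidean algorithm in ℚ[m]:
  m^3 - 19m^2 + 153m - 567 = (-(1/2)m + 17/2)(-2m^2 + 4m + 48) + (143m - 975)
  -2m^2 + 4m + 48 = (-(2/143)m - 106/1573)(143m - 975) + (-2142/121)
  143m - 975 = (-(17303/2142)m + 39325/714)(-2142/121) + (0)
The last nonzero remainder is the constant -2142/121, so the polynomials are coprime and gcd = 1.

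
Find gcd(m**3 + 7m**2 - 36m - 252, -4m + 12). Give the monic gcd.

Repeated division with remainder:
  m**3 + 7m**2 - 36m - 252 = (-(1/4)m**2 - (5/2)m + 3/2)(-4m + 12) + (-270)
  -4m + 12 = ((2/135)m - 2/45)(-270) + (0)
The last nonzero remainder is the constant -270, so the polynomials are coprime and gcd = 1.

1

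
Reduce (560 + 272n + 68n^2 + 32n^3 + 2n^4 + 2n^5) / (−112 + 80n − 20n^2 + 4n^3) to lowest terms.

(20 + 14n + 4n^2 + n^3)/(−4 + 2n)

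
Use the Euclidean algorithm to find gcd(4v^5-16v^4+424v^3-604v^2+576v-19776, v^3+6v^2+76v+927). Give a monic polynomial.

Repeated division with remainder:
  4v^5-16v^4+424v^3-604v^2+576v-19776 = (4v^2-40v+360)(v^3+6v^2+76v+927) + (-3432v^2+10296v-353496)
  v^3+6v^2+76v+927 = (-(1/3432)v-3/1144)(-3432v^2+10296v-353496) + (0)
Last nonzero remainder: -3432v^2+10296v-353496. Dividing through by -3432 gives the monic gcd v^2-3v+103.

v^2-3v+103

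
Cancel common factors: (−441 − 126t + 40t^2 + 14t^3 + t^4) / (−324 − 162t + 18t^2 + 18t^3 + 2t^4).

(49 + 14t + t^2)/(36 + 18t + 2t^2)

Euclidean algorithm in ℚ[t]:
  t^4 + 14t^3 + 40t^2 − 126t − 441 = (1/2)(2t^4 + 18t^3 + 18t^2 − 162t − 324) + (5t^3 + 31t^2 − 45t − 279)
  2t^4 + 18t^3 + 18t^2 − 162t − 324 = ((2/5)t + 28/25)(5t^3 + 31t^2 − 45t − 279) + ((32/25)t^2 − 288/25)
  5t^3 + 31t^2 − 45t − 279 = ((125/32)t + 775/32)((32/25)t^2 − 288/25) + (0)
Last nonzero remainder: (32/25)t^2 − 288/25. Dividing through by 32/25 gives the monic gcd t^2 − 9.
Cancel t^2 − 9 from numerator and denominator to get the reduced form.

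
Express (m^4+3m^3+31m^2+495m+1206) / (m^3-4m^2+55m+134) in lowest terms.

Repeated division with remainder:
  m^4+3m^3+31m^2+495m+1206 = (m+7)(m^3-4m^2+55m+134) + (4m^2-24m+268)
  m^3-4m^2+55m+134 = ((1/4)m+1/2)(4m^2-24m+268) + (0)
Last nonzero remainder: 4m^2-24m+268. Dividing through by 4 gives the monic gcd m^2-6m+67.
Cancel m^2-6m+67 from numerator and denominator to get the reduced form.

(m^2+9m+18)/(m+2)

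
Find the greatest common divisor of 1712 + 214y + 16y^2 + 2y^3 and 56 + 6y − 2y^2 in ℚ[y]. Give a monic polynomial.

1

Apply the Euclidean algorithm:
  2y^3 + 16y^2 + 214y + 1712 = (−y − 11)(−2y^2 + 6y + 56) + (336y + 2328)
  −2y^2 + 6y + 56 = (−(1/168)y + 139/2352)(336y + 2328) + (−7995/98)
  336y + 2328 = (−(10976/2665)y − 76048/2665)(−7995/98) + (0)
The last nonzero remainder is the constant −7995/98, so the polynomials are coprime and gcd = 1.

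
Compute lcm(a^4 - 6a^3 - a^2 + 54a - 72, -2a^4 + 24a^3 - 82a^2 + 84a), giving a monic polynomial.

a^6 - 13a^5 + 41a^4 + 61a^3 - 450a^2 + 504a

Euclidean algorithm in ℚ[a]:
  a^4 - 6a^3 - a^2 + 54a - 72 = (-1/2)(-2a^4 + 24a^3 - 82a^2 + 84a) + (6a^3 - 42a^2 + 96a - 72)
  -2a^4 + 24a^3 - 82a^2 + 84a = (-(1/3)a + 5/3)(6a^3 - 42a^2 + 96a - 72) + (20a^2 - 100a + 120)
  6a^3 - 42a^2 + 96a - 72 = ((3/10)a - 3/5)(20a^2 - 100a + 120) + (0)
Last nonzero remainder: 20a^2 - 100a + 120. Dividing through by 20 gives the monic gcd a^2 - 5a + 6.
Then lcm(f, g) = f·g / gcd(f, g); expanding and making the result monic gives the answer.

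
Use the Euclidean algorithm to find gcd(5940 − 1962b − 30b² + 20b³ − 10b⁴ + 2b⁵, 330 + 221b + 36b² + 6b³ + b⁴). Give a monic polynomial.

165 + 28b + 4b² + b³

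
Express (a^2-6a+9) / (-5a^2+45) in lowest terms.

Apply the Euclidean algorithm:
  a^2-6a+9 = (-1/5)(-5a^2+45) + (-6a+18)
  -5a^2+45 = ((5/6)a+5/2)(-6a+18) + (0)
Last nonzero remainder: -6a+18. Dividing through by -6 gives the monic gcd a-3.
Cancel a-3 from numerator and denominator to get the reduced form.

(-a+3)/(5a+15)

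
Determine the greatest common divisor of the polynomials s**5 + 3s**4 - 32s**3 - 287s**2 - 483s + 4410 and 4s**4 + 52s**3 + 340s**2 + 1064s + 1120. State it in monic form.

Euclidean algorithm in ℚ[s]:
  s**5 + 3s**4 - 32s**3 - 287s**2 - 483s + 4410 = ((1/4)s - 5/2)(4s**4 + 52s**3 + 340s**2 + 1064s + 1120) + (13s**3 + 297s**2 + 1897s + 7210)
  4s**4 + 52s**3 + 340s**2 + 1064s + 1120 = ((4/13)s - 512/169)(13s**3 + 297s**2 + 1897s + 7210) + ((110880/169)s**2 + (776160/169)s + 3880800/169)
  13s**3 + 297s**2 + 1897s + 7210 = ((2197/110880)s + 17407/55440)((110880/169)s**2 + (776160/169)s + 3880800/169) + (0)
Last nonzero remainder: (110880/169)s**2 + (776160/169)s + 3880800/169. Dividing through by 110880/169 gives the monic gcd s**2 + 7s + 35.

s**2 + 7s + 35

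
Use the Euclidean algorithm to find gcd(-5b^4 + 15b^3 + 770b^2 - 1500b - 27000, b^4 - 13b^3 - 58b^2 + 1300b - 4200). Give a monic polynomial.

b^2 - 100

Repeated division with remainder:
  -5b^4 + 15b^3 + 770b^2 - 1500b - 27000 = (-5)(b^4 - 13b^3 - 58b^2 + 1300b - 4200) + (-50b^3 + 480b^2 + 5000b - 48000)
  b^4 - 13b^3 - 58b^2 + 1300b - 4200 = (-(1/50)b + 17/250)(-50b^3 + 480b^2 + 5000b - 48000) + ((234/25)b^2 - 936)
  -50b^3 + 480b^2 + 5000b - 48000 = (-(625/117)b + 2000/39)((234/25)b^2 - 936) + (0)
Last nonzero remainder: (234/25)b^2 - 936. Dividing through by 234/25 gives the monic gcd b^2 - 100.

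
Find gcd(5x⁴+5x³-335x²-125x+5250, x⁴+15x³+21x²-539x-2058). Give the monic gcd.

x²+x-42

Repeated division with remainder:
  5x⁴+5x³-335x²-125x+5250 = (5)(x⁴+15x³+21x²-539x-2058) + (-70x³-440x²+2570x+15540)
  x⁴+15x³+21x²-539x-2058 = (-(1/70)x-61/490)(-70x³-440x²+2570x+15540) + ((144/49)x²+(144/49)x-864/7)
  -70x³-440x²+2570x+15540 = (-(1715/72)x-9065/72)((144/49)x²+(144/49)x-864/7) + (0)
Last nonzero remainder: (144/49)x²+(144/49)x-864/7. Dividing through by 144/49 gives the monic gcd x²+x-42.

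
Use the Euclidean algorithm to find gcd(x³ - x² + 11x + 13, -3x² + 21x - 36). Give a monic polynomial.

1

Apply the Euclidean algorithm:
  x³ - x² + 11x + 13 = (-(1/3)x - 2)(-3x² + 21x - 36) + (41x - 59)
  -3x² + 21x - 36 = (-(3/41)x + 684/1681)(41x - 59) + (-20160/1681)
  41x - 59 = (-(68921/20160)x + 99179/20160)(-20160/1681) + (0)
The last nonzero remainder is the constant -20160/1681, so the polynomials are coprime and gcd = 1.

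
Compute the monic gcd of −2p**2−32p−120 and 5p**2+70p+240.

p+6

By polynomial division,
  −2p**2−32p−120 = (−2/5)(5p**2+70p+240) + (−4p−24)
  5p**2+70p+240 = (−(5/4)p−10)(−4p−24) + (0)
Last nonzero remainder: −4p−24. Dividing through by −4 gives the monic gcd p+6.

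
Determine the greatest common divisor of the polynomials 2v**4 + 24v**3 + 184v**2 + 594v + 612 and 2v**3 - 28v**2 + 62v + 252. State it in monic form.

v + 2

Apply the Euclidean algorithm:
  2v**4 + 24v**3 + 184v**2 + 594v + 612 = (v + 26)(2v**3 - 28v**2 + 62v + 252) + (850v**2 - 1270v - 5940)
  2v**3 - 28v**2 + 62v + 252 = ((1/425)v - 1063/36125)(850v**2 - 1270v - 5940) + ((278928/7225)v + 557856/7225)
  850v**2 - 1270v - 5940 = ((3070625/139464)v - 1192125/15496)((278928/7225)v + 557856/7225) + (0)
Last nonzero remainder: (278928/7225)v + 557856/7225. Dividing through by 278928/7225 gives the monic gcd v + 2.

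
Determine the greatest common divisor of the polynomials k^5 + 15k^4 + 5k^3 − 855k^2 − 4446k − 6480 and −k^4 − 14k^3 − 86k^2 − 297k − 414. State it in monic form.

k^2 + 9k + 18

Apply the Euclidean algorithm:
  k^5 + 15k^4 + 5k^3 − 855k^2 − 4446k − 6480 = (−k − 1)(−k^4 − 14k^3 − 86k^2 − 297k − 414) + (−95k^3 − 1238k^2 − 5157k − 6894)
  −k^4 − 14k^3 − 86k^2 − 297k − 414 = ((1/95)k + 92/9025)(−95k^3 − 1238k^2 − 5157k − 6894) + (−(172339/9025)k^2 − (1551051/9025)k − 3102102/9025)
  −95k^3 − 1238k^2 − 5157k − 6894 = ((857375/172339)k + 3456575/172339)(−(172339/9025)k^2 − (1551051/9025)k − 3102102/9025) + (0)
Last nonzero remainder: −(172339/9025)k^2 − (1551051/9025)k − 3102102/9025. Dividing through by −172339/9025 gives the monic gcd k^2 + 9k + 18.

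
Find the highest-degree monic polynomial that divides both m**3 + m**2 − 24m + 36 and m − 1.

1

Repeated division with remainder:
  m**3 + m**2 − 24m + 36 = (m**2 + 2m − 22)(m − 1) + (14)
  m − 1 = ((1/14)m − 1/14)(14) + (0)
The last nonzero remainder is the constant 14, so the polynomials are coprime and gcd = 1.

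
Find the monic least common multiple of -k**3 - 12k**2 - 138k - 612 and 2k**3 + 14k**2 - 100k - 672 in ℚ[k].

Repeated division with remainder:
  -k**3 - 12k**2 - 138k - 612 = (-1/2)(2k**3 + 14k**2 - 100k - 672) + (-5k**2 - 188k - 948)
  2k**3 + 14k**2 - 100k - 672 = (-(2/5)k + 306/25)(-5k**2 - 188k - 948) + ((45548/25)k + 273288/25)
  -5k**2 - 188k - 948 = (-(125/45548)k - 1975/22774)((45548/25)k + 273288/25) + (0)
Last nonzero remainder: (45548/25)k + 273288/25. Dividing through by 45548/25 gives the monic gcd k + 6.
Then lcm(f, g) = f·g / gcd(f, g); expanding and making the result monic gives the answer.

k**5 + 13k**4 + 94k**3 + 78k**2 - 7116k - 34272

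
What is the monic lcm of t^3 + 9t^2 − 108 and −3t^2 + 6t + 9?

By polynomial division,
  t^3 + 9t^2 − 108 = (−(1/3)t − 11/3)(−3t^2 + 6t + 9) + (25t − 75)
  −3t^2 + 6t + 9 = (−(3/25)t − 3/25)(25t − 75) + (0)
Last nonzero remainder: 25t − 75. Dividing through by 25 gives the monic gcd t − 3.
Then lcm(f, g) = f·g / gcd(f, g); expanding and making the result monic gives the answer.

t^4 + 10t^3 + 9t^2 − 108t − 108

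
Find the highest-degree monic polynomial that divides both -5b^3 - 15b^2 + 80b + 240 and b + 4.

b + 4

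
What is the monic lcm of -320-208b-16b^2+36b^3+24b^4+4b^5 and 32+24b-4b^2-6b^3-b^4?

-160-184b-60b^2+14b^3+21b^4+8b^5+b^6

Apply the Euclidean algorithm:
  4b^5+24b^4+36b^3-16b^2-208b-320 = (-4b)(-b^4-6b^3-4b^2+24b+32) + (20b^3+80b^2-80b-320)
  -b^4-6b^3-4b^2+24b+32 = (-(1/20)b-1/10)(20b^3+80b^2-80b-320) + (0)
Last nonzero remainder: 20b^3+80b^2-80b-320. Dividing through by 20 gives the monic gcd b^3+4b^2-4b-16.
Then lcm(f, g) = f·g / gcd(f, g); expanding and making the result monic gives the answer.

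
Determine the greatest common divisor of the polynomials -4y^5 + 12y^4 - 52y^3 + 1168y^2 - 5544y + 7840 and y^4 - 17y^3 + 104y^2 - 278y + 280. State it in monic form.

y^3 - 10y^2 + 34y - 40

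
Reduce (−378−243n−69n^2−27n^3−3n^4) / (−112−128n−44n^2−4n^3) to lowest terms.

(27+3n^2)/(8+4n)

Repeated division with remainder:
  −3n^4−27n^3−69n^2−243n−378 = ((3/4)n−3/2)(−4n^3−44n^2−128n−112) + (−39n^2−351n−546)
  −4n^3−44n^2−128n−112 = ((4/39)n+8/39)(−39n^2−351n−546) + (0)
Last nonzero remainder: −39n^2−351n−546. Dividing through by −39 gives the monic gcd n^2+9n+14.
Cancel n^2+9n+14 from numerator and denominator to get the reduced form.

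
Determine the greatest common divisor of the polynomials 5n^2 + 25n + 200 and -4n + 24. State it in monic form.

1

Repeated division with remainder:
  5n^2 + 25n + 200 = (-(5/4)n - 55/4)(-4n + 24) + (530)
  -4n + 24 = (-(2/265)n + 12/265)(530) + (0)
The last nonzero remainder is the constant 530, so the polynomials are coprime and gcd = 1.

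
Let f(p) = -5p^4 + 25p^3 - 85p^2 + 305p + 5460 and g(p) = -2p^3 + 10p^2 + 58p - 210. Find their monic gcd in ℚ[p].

p - 7

Apply the Euclidean algorithm:
  -5p^4 + 25p^3 - 85p^2 + 305p + 5460 = ((5/2)p)(-2p^3 + 10p^2 + 58p - 210) + (-230p^2 + 830p + 5460)
  -2p^3 + 10p^2 + 58p - 210 = ((1/115)p - 32/2645)(-230p^2 + 830p + 5460) + ((10878/529)p - 76146/529)
  -230p^2 + 830p + 5460 = (-(60835/5439)p - 68770/1813)((10878/529)p - 76146/529) + (0)
Last nonzero remainder: (10878/529)p - 76146/529. Dividing through by 10878/529 gives the monic gcd p - 7.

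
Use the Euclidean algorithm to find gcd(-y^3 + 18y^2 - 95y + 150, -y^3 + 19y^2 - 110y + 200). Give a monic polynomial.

Apply the Euclidean algorithm:
  -y^3 + 18y^2 - 95y + 150 = (-y^3 + 19y^2 - 110y + 200) + (-y^2 + 15y - 50)
  -y^3 + 19y^2 - 110y + 200 = (y - 4)(-y^2 + 15y - 50) + (0)
Last nonzero remainder: -y^2 + 15y - 50. Dividing through by -1 gives the monic gcd y^2 - 15y + 50.

y^2 - 15y + 50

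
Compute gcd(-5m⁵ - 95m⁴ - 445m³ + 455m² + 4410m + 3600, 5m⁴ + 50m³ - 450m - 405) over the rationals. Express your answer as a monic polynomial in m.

m³ + m² - 9m - 9

Euclidean algorithm in ℚ[m]:
  -5m⁵ - 95m⁴ - 445m³ + 455m² + 4410m + 3600 = (-m - 9)(5m⁴ + 50m³ - 450m - 405) + (5m³ + 5m² - 45m - 45)
  5m⁴ + 50m³ - 450m - 405 = (m + 9)(5m³ + 5m² - 45m - 45) + (0)
Last nonzero remainder: 5m³ + 5m² - 45m - 45. Dividing through by 5 gives the monic gcd m³ + m² - 9m - 9.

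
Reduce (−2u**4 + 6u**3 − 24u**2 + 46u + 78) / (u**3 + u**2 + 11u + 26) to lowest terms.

Euclidean algorithm in ℚ[u]:
  −2u**4 + 6u**3 − 24u**2 + 46u + 78 = (−2u + 8)(u**3 + u**2 + 11u + 26) + (−10u**2 + 10u − 130)
  u**3 + u**2 + 11u + 26 = (−(1/10)u − 1/5)(−10u**2 + 10u − 130) + (0)
Last nonzero remainder: −10u**2 + 10u − 130. Dividing through by −10 gives the monic gcd u**2 − u + 13.
Cancel u**2 − u + 13 from numerator and denominator to get the reduced form.

(−2u**2 + 4u + 6)/(u + 2)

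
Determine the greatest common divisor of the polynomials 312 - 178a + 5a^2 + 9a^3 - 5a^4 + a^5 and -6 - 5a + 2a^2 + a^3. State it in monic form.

Apply the Euclidean algorithm:
  a^5 - 5a^4 + 9a^3 + 5a^2 - 178a + 312 = (a^2 - 7a + 28)(a^3 + 2a^2 - 5a - 6) + (-80a^2 - 80a + 480)
  a^3 + 2a^2 - 5a - 6 = (-(1/80)a - 1/80)(-80a^2 - 80a + 480) + (0)
Last nonzero remainder: -80a^2 - 80a + 480. Dividing through by -80 gives the monic gcd a^2 + a - 6.

-6 + a + a^2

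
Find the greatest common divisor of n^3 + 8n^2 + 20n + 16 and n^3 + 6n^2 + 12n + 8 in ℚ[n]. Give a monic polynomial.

By polynomial division,
  n^3 + 8n^2 + 20n + 16 = (n^3 + 6n^2 + 12n + 8) + (2n^2 + 8n + 8)
  n^3 + 6n^2 + 12n + 8 = ((1/2)n + 1)(2n^2 + 8n + 8) + (0)
Last nonzero remainder: 2n^2 + 8n + 8. Dividing through by 2 gives the monic gcd n^2 + 4n + 4.

n^2 + 4n + 4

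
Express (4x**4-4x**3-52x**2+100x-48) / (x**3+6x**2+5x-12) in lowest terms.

(4x**2-16x+12)/(x+3)

By polynomial division,
  4x**4-4x**3-52x**2+100x-48 = (4x-28)(x**3+6x**2+5x-12) + (96x**2+288x-384)
  x**3+6x**2+5x-12 = ((1/96)x+1/32)(96x**2+288x-384) + (0)
Last nonzero remainder: 96x**2+288x-384. Dividing through by 96 gives the monic gcd x**2+3x-4.
Cancel x**2+3x-4 from numerator and denominator to get the reduced form.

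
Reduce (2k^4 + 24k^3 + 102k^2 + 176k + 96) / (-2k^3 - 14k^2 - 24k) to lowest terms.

Apply the Euclidean algorithm:
  2k^4 + 24k^3 + 102k^2 + 176k + 96 = (-k - 5)(-2k^3 - 14k^2 - 24k) + (8k^2 + 56k + 96)
  -2k^3 - 14k^2 - 24k = (-(1/4)k)(8k^2 + 56k + 96) + (0)
Last nonzero remainder: 8k^2 + 56k + 96. Dividing through by 8 gives the monic gcd k^2 + 7k + 12.
Cancel k^2 + 7k + 12 from numerator and denominator to get the reduced form.

(-k^2 - 5k - 4)/(k)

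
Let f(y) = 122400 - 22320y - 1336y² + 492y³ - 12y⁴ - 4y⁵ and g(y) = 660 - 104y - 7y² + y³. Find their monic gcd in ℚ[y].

-60 + 4y + y²

Apply the Euclidean algorithm:
  -4y⁵ - 12y⁴ + 492y³ - 1336y² - 22320y + 122400 = (-4y² - 40y - 204)(y³ - 7y² - 104y + 660) + (-4284y² - 17136y + 257040)
  y³ - 7y² - 104y + 660 = (-(1/4284)y + 11/4284)(-4284y² - 17136y + 257040) + (0)
Last nonzero remainder: -4284y² - 17136y + 257040. Dividing through by -4284 gives the monic gcd y² + 4y - 60.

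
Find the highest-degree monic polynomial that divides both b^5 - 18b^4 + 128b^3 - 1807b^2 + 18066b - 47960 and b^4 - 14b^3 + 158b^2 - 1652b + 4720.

Euclidean algorithm in ℚ[b]:
  b^5 - 18b^4 + 128b^3 - 1807b^2 + 18066b - 47960 = (b - 4)(b^4 - 14b^3 + 158b^2 - 1652b + 4720) + (-86b^3 + 477b^2 + 6738b - 29080)
  b^4 - 14b^3 + 158b^2 - 1652b + 4720 = (-(1/86)b + 727/7396)(-86b^3 + 477b^2 + 6738b - 29080) + ((1401257/7396)b^2 - (9808799/3698)b + 14012570/1849)
  -86b^3 + 477b^2 + 6738b - 29080 = (-(636056/1401257)b - 5376892/1401257)((1401257/7396)b^2 - (9808799/3698)b + 14012570/1849) + (0)
Last nonzero remainder: (1401257/7396)b^2 - (9808799/3698)b + 14012570/1849. Dividing through by 1401257/7396 gives the monic gcd b^2 - 14b + 40.

b^2 - 14b + 40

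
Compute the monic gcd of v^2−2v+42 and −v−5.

Apply the Euclidean algorithm:
  v^2−2v+42 = (−v+7)(−v−5) + (77)
  −v−5 = (−(1/77)v−5/77)(77) + (0)
The last nonzero remainder is the constant 77, so the polynomials are coprime and gcd = 1.

1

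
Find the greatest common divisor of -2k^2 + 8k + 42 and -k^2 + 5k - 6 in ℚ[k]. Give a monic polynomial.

1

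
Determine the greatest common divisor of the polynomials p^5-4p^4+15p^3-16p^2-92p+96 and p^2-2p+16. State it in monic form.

p^2-2p+16

Euclidean algorithm in ℚ[p]:
  p^5-4p^4+15p^3-16p^2-92p+96 = (p^3-2p^2-5p+6)(p^2-2p+16) + (0)
The last nonzero remainder p^2-2p+16 is already monic.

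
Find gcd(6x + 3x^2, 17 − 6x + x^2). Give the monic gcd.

1

By polynomial division,
  3x^2 + 6x = (3)(x^2 − 6x + 17) + (24x − 51)
  x^2 − 6x + 17 = ((1/24)x − 31/192)(24x − 51) + (561/64)
  24x − 51 = ((512/187)x − 64/11)(561/64) + (0)
The last nonzero remainder is the constant 561/64, so the polynomials are coprime and gcd = 1.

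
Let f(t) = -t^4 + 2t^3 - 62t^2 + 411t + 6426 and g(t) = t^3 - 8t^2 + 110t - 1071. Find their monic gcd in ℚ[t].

By polynomial division,
  -t^4 + 2t^3 - 62t^2 + 411t + 6426 = (-t - 6)(t^3 - 8t^2 + 110t - 1071) + (0)
The last nonzero remainder t^3 - 8t^2 + 110t - 1071 is already monic.

t^3 - 8t^2 + 110t - 1071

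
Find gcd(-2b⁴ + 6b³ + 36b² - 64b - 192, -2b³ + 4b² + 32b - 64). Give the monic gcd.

b - 4

Euclidean algorithm in ℚ[b]:
  -2b⁴ + 6b³ + 36b² - 64b - 192 = (b - 1)(-2b³ + 4b² + 32b - 64) + (8b² + 32b - 256)
  -2b³ + 4b² + 32b - 64 = (-(1/4)b + 3/2)(8b² + 32b - 256) + (-80b + 320)
  8b² + 32b - 256 = (-(1/10)b - 4/5)(-80b + 320) + (0)
Last nonzero remainder: -80b + 320. Dividing through by -80 gives the monic gcd b - 4.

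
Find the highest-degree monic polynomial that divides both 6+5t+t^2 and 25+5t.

Apply the Euclidean algorithm:
  t^2+5t+6 = ((1/5)t)(5t+25) + (6)
  5t+25 = ((5/6)t+25/6)(6) + (0)
The last nonzero remainder is the constant 6, so the polynomials are coprime and gcd = 1.

1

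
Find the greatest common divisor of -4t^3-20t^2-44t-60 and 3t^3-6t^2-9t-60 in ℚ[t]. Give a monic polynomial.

t^2+2t+5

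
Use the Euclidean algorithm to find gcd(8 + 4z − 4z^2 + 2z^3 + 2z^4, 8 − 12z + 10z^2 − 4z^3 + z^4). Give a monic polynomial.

2 − 2z + z^2

Repeated division with remainder:
  2z^4 + 2z^3 − 4z^2 + 4z + 8 = (2)(z^4 − 4z^3 + 10z^2 − 12z + 8) + (10z^3 − 24z^2 + 28z − 8)
  z^4 − 4z^3 + 10z^2 − 12z + 8 = ((1/10)z − 4/25)(10z^3 − 24z^2 + 28z − 8) + ((84/25)z^2 − (168/25)z + 168/25)
  10z^3 − 24z^2 + 28z − 8 = ((125/42)z − 25/21)((84/25)z^2 − (168/25)z + 168/25) + (0)
Last nonzero remainder: (84/25)z^2 − (168/25)z + 168/25. Dividing through by 84/25 gives the monic gcd z^2 − 2z + 2.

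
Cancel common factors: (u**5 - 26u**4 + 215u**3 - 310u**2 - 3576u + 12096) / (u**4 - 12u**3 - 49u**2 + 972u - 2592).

Apply the Euclidean algorithm:
  u**5 - 26u**4 + 215u**3 - 310u**2 - 3576u + 12096 = (u - 14)(u**4 - 12u**3 - 49u**2 + 972u - 2592) + (96u**3 - 1968u**2 + 12624u - 24192)
  u**4 - 12u**3 - 49u**2 + 972u - 2592 = ((1/96)u + 17/192)(96u**3 - 1968u**2 + 12624u - 24192) + (-(25/4)u**2 + (425/4)u - 450)
  96u**3 - 1968u**2 + 12624u - 24192 = (-(384/25)u + 1344/25)(-(25/4)u**2 + (425/4)u - 450) + (0)
Last nonzero remainder: -(25/4)u**2 + (425/4)u - 450. Dividing through by -25/4 gives the monic gcd u**2 - 17u + 72.
Cancel u**2 - 17u + 72 from numerator and denominator to get the reduced form.

(u**3 - 9u**2 - 10u + 168)/(u**2 + 5u - 36)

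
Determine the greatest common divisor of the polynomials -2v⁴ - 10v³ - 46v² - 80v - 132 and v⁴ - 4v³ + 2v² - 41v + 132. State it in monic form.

v² + 3v + 11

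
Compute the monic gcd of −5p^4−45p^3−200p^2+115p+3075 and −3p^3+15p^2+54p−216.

p−3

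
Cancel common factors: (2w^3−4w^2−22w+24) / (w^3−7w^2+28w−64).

(2w^2+4w−6)/(w^2−3w+16)

By polynomial division,
  2w^3−4w^2−22w+24 = (2)(w^3−7w^2+28w−64) + (10w^2−78w+152)
  w^3−7w^2+28w−64 = ((1/10)w+2/25)(10w^2−78w+152) + ((476/25)w−1904/25)
  10w^2−78w+152 = ((125/238)w−475/238)((476/25)w−1904/25) + (0)
Last nonzero remainder: (476/25)w−1904/25. Dividing through by 476/25 gives the monic gcd w−4.
Cancel w−4 from numerator and denominator to get the reduced form.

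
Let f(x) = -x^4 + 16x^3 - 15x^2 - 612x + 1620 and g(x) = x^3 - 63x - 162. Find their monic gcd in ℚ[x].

Euclidean algorithm in ℚ[x]:
  -x^4 + 16x^3 - 15x^2 - 612x + 1620 = (-x + 16)(x^3 - 63x - 162) + (-78x^2 + 234x + 4212)
  x^3 - 63x - 162 = (-(1/78)x - 1/26)(-78x^2 + 234x + 4212) + (0)
Last nonzero remainder: -78x^2 + 234x + 4212. Dividing through by -78 gives the monic gcd x^2 - 3x - 54.

x^2 - 3x - 54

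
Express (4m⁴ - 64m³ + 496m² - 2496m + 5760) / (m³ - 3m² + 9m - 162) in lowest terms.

By polynomial division,
  4m⁴ - 64m³ + 496m² - 2496m + 5760 = (4m - 52)(m³ - 3m² + 9m - 162) + (304m² - 1380m - 2664)
  m³ - 3m² + 9m - 162 = ((1/304)m + 117/23104)(304m² - 1380m - 2664) + ((142965/5776)m - 428895/2888)
  304m² - 1380m - 2664 = ((1755904/142965)m + 854848/47655)((142965/5776)m - 428895/2888) + (0)
Last nonzero remainder: (142965/5776)m - 428895/2888. Dividing through by 142965/5776 gives the monic gcd m - 6.
Cancel m - 6 from numerator and denominator to get the reduced form.

(4m³ - 40m² + 256m - 960)/(m² + 3m + 27)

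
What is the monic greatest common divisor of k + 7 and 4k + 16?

Apply the Euclidean algorithm:
  k + 7 = (1/4)(4k + 16) + (3)
  4k + 16 = ((4/3)k + 16/3)(3) + (0)
The last nonzero remainder is the constant 3, so the polynomials are coprime and gcd = 1.

1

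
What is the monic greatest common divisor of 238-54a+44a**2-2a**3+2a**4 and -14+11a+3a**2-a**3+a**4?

7-2a+a**2

By polynomial division,
  2a**4-2a**3+44a**2-54a+238 = (2)(a**4-a**3+3a**2+11a-14) + (38a**2-76a+266)
  a**4-a**3+3a**2+11a-14 = ((1/38)a**2+(1/38)a-1/19)(38a**2-76a+266) + (0)
Last nonzero remainder: 38a**2-76a+266. Dividing through by 38 gives the monic gcd a**2-2a+7.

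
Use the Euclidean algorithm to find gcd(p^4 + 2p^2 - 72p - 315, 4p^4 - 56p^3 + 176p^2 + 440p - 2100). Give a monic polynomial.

p^2 - 2p - 15

Repeated division with remainder:
  p^4 + 2p^2 - 72p - 315 = (1/4)(4p^4 - 56p^3 + 176p^2 + 440p - 2100) + (14p^3 - 42p^2 - 182p + 210)
  4p^4 - 56p^3 + 176p^2 + 440p - 2100 = ((2/7)p - 22/7)(14p^3 - 42p^2 - 182p + 210) + (96p^2 - 192p - 1440)
  14p^3 - 42p^2 - 182p + 210 = ((7/48)p - 7/48)(96p^2 - 192p - 1440) + (0)
Last nonzero remainder: 96p^2 - 192p - 1440. Dividing through by 96 gives the monic gcd p^2 - 2p - 15.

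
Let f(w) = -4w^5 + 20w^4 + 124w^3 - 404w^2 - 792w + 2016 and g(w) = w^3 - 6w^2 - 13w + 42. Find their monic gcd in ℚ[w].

w^3 - 6w^2 - 13w + 42

By polynomial division,
  -4w^5 + 20w^4 + 124w^3 - 404w^2 - 792w + 2016 = (-4w^2 - 4w + 48)(w^3 - 6w^2 - 13w + 42) + (0)
The last nonzero remainder w^3 - 6w^2 - 13w + 42 is already monic.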